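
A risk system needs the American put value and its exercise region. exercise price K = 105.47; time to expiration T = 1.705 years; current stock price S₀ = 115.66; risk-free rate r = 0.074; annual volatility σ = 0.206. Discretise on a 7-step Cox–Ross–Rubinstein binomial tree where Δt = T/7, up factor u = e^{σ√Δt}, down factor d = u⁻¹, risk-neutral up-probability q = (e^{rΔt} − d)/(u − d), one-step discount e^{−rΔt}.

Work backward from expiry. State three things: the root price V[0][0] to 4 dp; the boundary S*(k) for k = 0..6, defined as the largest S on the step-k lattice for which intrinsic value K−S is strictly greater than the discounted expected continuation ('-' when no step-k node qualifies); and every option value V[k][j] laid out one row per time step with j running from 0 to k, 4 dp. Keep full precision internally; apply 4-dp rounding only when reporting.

price = 3.8566
boundary = - - - 85.2556 77.0139 85.2556 94.3792
tree:
3.8566
6.9232 1.6094
12.0526 3.1795 0.4471
20.2144 6.1293 1.0008 0.0333
28.4561 11.4191 2.2360 0.0779 0.0000
35.9010 20.2144 4.9854 0.1818 0.0000 0.0000
42.6262 28.4561 11.0908 0.4244 0.0000 0.0000 0.0000
48.7013 35.9010 20.2144 0.9908 0.0000 0.0000 0.0000 0.0000

params: Δt=0.24357 u=1.10701 d=0.90333 q=0.56390 e^(-rΔt)=0.98214
t_7 payoffs: 48.7013 35.9010 20.2144 0.9908 0.0000 0.0000 0.0000 0.0000
t_6: node(6,0) S=62.8438 payoff=42.6262 vs cont=40.7422 → 42.6262 [stop]  node(6,1) S=77.0139 payoff=28.4561 vs cont=26.5721 → 28.4561 [stop]  node(6,2) S=94.3792 payoff=11.0908 vs cont=9.2068 → 11.0908 [stop]  node(6,3) S=115.6600 payoff=0.0000 vs cont=0.4244 → 0.4244 [wait]  node(6,4) S=141.7392 payoff=0.0000 vs cont=0.0000 → 0.0000 [wait]  node(6,5) S=173.6989 payoff=0.0000 vs cont=0.0000 → 0.0000 [wait]  node(6,6) S=212.8648 payoff=0.0000 vs cont=0.0000 → 0.0000 [wait]  ⇒ S*(6)=94.3792
t_5: node(5,0) S=69.5690 payoff=35.9010 vs cont=34.0170 → 35.9010 [stop]  node(5,1) S=85.2556 payoff=20.2144 vs cont=18.3304 → 20.2144 [stop]  node(5,2) S=104.4792 payoff=0.9908 vs cont=4.9854 → 4.9854 [wait]  node(5,3) S=128.0373 payoff=0.0000 vs cont=0.1818 → 0.1818 [wait]  node(5,4) S=156.9074 payoff=0.0000 vs cont=0.0000 → 0.0000 [wait]  node(5,5) S=192.2872 payoff=0.0000 vs cont=0.0000 → 0.0000 [wait]  ⇒ S*(5)=85.2556
t_4: node(4,0) S=77.0139 payoff=28.4561 vs cont=26.5721 → 28.4561 [stop]  node(4,1) S=94.3792 payoff=11.0908 vs cont=11.4191 → 11.4191 [wait]  node(4,2) S=115.6600 payoff=0.0000 vs cont=2.2360 → 2.2360 [wait]  node(4,3) S=141.7392 payoff=0.0000 vs cont=0.0779 → 0.0779 [wait]  node(4,4) S=173.6989 payoff=0.0000 vs cont=0.0000 → 0.0000 [wait]  ⇒ S*(4)=77.0139
t_3: node(3,0) S=85.2556 payoff=20.2144 vs cont=18.5122 → 20.2144 [stop]  node(3,1) S=104.4792 payoff=0.9908 vs cont=6.1293 → 6.1293 [wait]  node(3,2) S=128.0373 payoff=0.0000 vs cont=1.0008 → 1.0008 [wait]  node(3,3) S=156.9074 payoff=0.0000 vs cont=0.0333 → 0.0333 [wait]  ⇒ S*(3)=85.2556
t_2: node(2,0) S=94.3792 payoff=11.0908 vs cont=12.0526 → 12.0526 [wait]  node(2,1) S=115.6600 payoff=0.0000 vs cont=3.1795 → 3.1795 [wait]  node(2,2) S=141.7392 payoff=0.0000 vs cont=0.4471 → 0.4471 [wait]  ⇒ S*(2)=-
t_1: node(1,0) S=104.4792 payoff=0.9908 vs cont=6.9232 → 6.9232 [wait]  node(1,1) S=128.0373 payoff=0.0000 vs cont=1.6094 → 1.6094 [wait]  ⇒ S*(1)=-
t_0: node(0,0) S=115.6600 payoff=0.0000 vs cont=3.8566 → 3.8566 [wait]  ⇒ S*(0)=-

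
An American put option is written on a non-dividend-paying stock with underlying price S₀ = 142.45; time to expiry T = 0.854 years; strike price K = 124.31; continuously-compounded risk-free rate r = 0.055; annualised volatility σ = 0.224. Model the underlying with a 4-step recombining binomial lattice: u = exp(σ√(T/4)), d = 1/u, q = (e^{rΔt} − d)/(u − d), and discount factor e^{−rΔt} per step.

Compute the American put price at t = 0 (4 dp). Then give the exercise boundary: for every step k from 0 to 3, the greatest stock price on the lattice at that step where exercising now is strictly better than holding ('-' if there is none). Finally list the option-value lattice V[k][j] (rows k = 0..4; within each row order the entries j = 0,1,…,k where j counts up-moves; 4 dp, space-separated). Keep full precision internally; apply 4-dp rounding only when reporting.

params: Δt=0.21350 u=1.10905 d=0.90167 q=0.53111 e^(-rΔt)=0.98833
t_4 payoffs: 30.1510 8.4957 0.0000 0.0000 0.0000
t_3: node(3,0) S=104.4268 payoff=19.8832 vs cont=18.4320 → 19.8832 [stop]  node(3,1) S=128.4435 payoff=0.0000 vs cont=3.9371 → 3.9371 [wait]  node(3,2) S=157.9838 payoff=0.0000 vs cont=0.0000 → 0.0000 [wait]  node(3,3) S=194.3180 payoff=0.0000 vs cont=0.0000 → 0.0000 [wait]  ⇒ S*(3)=104.4268
t_2: node(2,0) S=115.8143 payoff=8.4957 vs cont=11.2809 → 11.2809 [wait]  node(2,1) S=142.4500 payoff=0.0000 vs cont=1.8245 → 1.8245 [wait]  node(2,2) S=175.2116 payoff=0.0000 vs cont=0.0000 → 0.0000 [wait]  ⇒ S*(2)=-
t_1: node(1,0) S=128.4435 payoff=0.0000 vs cont=6.1855 → 6.1855 [wait]  node(1,1) S=157.9838 payoff=0.0000 vs cont=0.8455 → 0.8455 [wait]  ⇒ S*(1)=-
t_0: node(0,0) S=142.4500 payoff=0.0000 vs cont=3.3103 → 3.3103 [wait]  ⇒ S*(0)=-

price = 3.3103
boundary = - - - 104.4268
tree:
3.3103
6.1855 0.8455
11.2809 1.8245 0.0000
19.8832 3.9371 0.0000 0.0000
30.1510 8.4957 0.0000 0.0000 0.0000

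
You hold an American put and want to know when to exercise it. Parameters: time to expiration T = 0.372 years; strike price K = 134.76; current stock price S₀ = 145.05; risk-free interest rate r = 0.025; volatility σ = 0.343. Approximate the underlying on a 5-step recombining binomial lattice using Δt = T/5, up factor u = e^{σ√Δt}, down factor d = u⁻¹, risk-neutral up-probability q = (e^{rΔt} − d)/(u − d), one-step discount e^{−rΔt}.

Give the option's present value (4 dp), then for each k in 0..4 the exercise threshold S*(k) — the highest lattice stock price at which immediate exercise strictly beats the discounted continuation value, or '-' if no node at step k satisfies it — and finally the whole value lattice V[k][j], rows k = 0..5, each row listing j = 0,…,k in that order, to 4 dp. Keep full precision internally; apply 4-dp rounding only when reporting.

params: Δt=0.07440 u=1.09807 d=0.91069 q=0.48656 e^(-rΔt)=0.99814
t_5 payoffs: 43.9028 25.2074 2.6651 0.0000 0.0000 0.0000
t_4: node(4,0) S=99.7679 payoff=34.9921 vs cont=34.7416 → 34.9921 [stop]  node(4,1) S=120.2969 payoff=14.4631 vs cont=14.2127 → 14.4631 [stop]  node(4,2) S=145.0500 payoff=0.0000 vs cont=1.3658 → 1.3658 [wait]  node(4,3) S=174.8965 payoff=0.0000 vs cont=0.0000 → 0.0000 [wait]  node(4,4) S=210.8844 payoff=0.0000 vs cont=0.0000 → 0.0000 [wait]  ⇒ S*(4)=120.2969
t_3: node(3,0) S=109.5526 payoff=25.2074 vs cont=24.9570 → 25.2074 [stop]  node(3,1) S=132.0949 payoff=2.6651 vs cont=8.0754 → 8.0754 [wait]  node(3,2) S=159.2757 payoff=0.0000 vs cont=0.7000 → 0.7000 [wait]  node(3,3) S=192.0493 payoff=0.0000 vs cont=0.0000 → 0.0000 [wait]  ⇒ S*(3)=109.5526
t_2: node(2,0) S=120.2969 payoff=14.4631 vs cont=16.8403 → 16.8403 [wait]  node(2,1) S=145.0500 payoff=0.0000 vs cont=4.4785 → 4.4785 [wait]  node(2,2) S=174.8965 payoff=0.0000 vs cont=0.3587 → 0.3587 [wait]  ⇒ S*(2)=-
t_1: node(1,0) S=132.0949 payoff=2.6651 vs cont=10.8054 → 10.8054 [wait]  node(1,1) S=159.2757 payoff=0.0000 vs cont=2.4694 → 2.4694 [wait]  ⇒ S*(1)=-
t_0: node(0,0) S=145.0500 payoff=0.0000 vs cont=6.7368 → 6.7368 [wait]  ⇒ S*(0)=-

price = 6.7368
boundary = - - - 109.5526 120.2969
tree:
6.7368
10.8054 2.4694
16.8403 4.4785 0.3587
25.2074 8.0754 0.7000 0.0000
34.9921 14.4631 1.3658 0.0000 0.0000
43.9028 25.2074 2.6651 0.0000 0.0000 0.0000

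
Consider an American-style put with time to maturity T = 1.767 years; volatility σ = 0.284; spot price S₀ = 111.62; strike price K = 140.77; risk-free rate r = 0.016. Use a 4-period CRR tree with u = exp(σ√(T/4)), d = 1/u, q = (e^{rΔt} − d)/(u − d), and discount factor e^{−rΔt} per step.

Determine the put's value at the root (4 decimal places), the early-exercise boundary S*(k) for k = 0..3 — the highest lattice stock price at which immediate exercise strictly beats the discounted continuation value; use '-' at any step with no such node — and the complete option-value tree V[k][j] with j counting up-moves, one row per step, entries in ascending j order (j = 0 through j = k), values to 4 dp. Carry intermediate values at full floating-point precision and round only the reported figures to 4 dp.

price = 35.4290
boundary = - - 76.5224 92.4198
tree:
35.4290
48.9411 20.8240
64.2476 32.5290 8.0238
77.4105 48.3502 15.2936 0.0000
88.3092 64.2476 29.1500 0.0000 0.0000

Δt=0.44175  u=1.20775  d=0.82799  q=0.47163  discount=0.99296
step 4 (expiry): payoffs max(K−S,0) = 88.3092 64.2476 29.1500 0.0000 0.0000
step 3: (k=3,j=0): S=63.3595, (K−S)⁺=77.4105, hold=76.4191 ⇒ V=77.4105 exercise | (k=3,j=1): S=92.4198, (K−S)⁺=48.3502, hold=47.3587 ⇒ V=48.3502 exercise | (k=3,j=2): S=134.8090, (K−S)⁺=5.9610, hold=15.2936 ⇒ V=15.2936 continue | (k=3,j=3): S=196.6402, (K−S)⁺=0.0000, hold=0.0000 ⇒ V=0.0000 continue  boundary S*=92.4198
step 2: (k=2,j=0): S=76.5224, (K−S)⁺=64.2476, hold=63.2562 ⇒ V=64.2476 exercise | (k=2,j=1): S=111.6200, (K−S)⁺=29.1500, hold=32.5290 ⇒ V=32.5290 continue | (k=2,j=2): S=162.8154, (K−S)⁺=0.0000, hold=8.0238 ⇒ V=8.0238 continue  boundary S*=76.5224
step 1: (k=1,j=0): S=92.4198, (K−S)⁺=48.3502, hold=48.9411 ⇒ V=48.9411 continue | (k=1,j=1): S=134.8090, (K−S)⁺=5.9610, hold=20.8240 ⇒ V=20.8240 continue  boundary S*=-
step 0: (k=0,j=0): S=111.6200, (K−S)⁺=29.1500, hold=35.4290 ⇒ V=35.4290 continue  boundary S*=-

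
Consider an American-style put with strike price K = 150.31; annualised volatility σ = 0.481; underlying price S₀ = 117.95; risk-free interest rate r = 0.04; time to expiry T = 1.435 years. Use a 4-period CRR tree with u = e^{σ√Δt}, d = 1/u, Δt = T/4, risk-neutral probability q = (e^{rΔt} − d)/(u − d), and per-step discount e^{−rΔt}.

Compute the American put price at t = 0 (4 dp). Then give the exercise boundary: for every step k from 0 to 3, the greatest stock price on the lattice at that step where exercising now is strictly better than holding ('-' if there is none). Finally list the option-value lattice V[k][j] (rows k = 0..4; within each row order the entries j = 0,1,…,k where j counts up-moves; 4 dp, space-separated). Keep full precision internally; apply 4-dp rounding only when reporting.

price = 46.1022
boundary = - - 66.2916 88.4257
tree:
46.1022
63.6688 26.3787
84.0184 41.1479 9.4012
100.6120 61.8843 17.4420 0.0000
113.0520 84.0184 32.3600 0.0000 0.0000

Δt=0.35875, u=1.33389, d=0.74969, q=0.45321, disc=e^(-rΔt)=0.98575
k=4 terminal: V=max(K-S,0) → 113.0520 84.0184 32.3600 0.0000 0.0000
k=3: j=0 S=49.6980 intr=100.6120 cont=98.4704 V=100.6120[EX]; j=1 S=88.4257 intr=61.8843 cont=59.7428 V=61.8843[EX]; j=2 S=157.3322 intr=0.0000 cont=17.4420 V=17.4420[hold]; j=3 S=279.9347 intr=0.0000 cont=0.0000 V=0.0000[hold]  S*(3)=88.4257
k=2: j=0 S=66.2916 intr=84.0184 cont=81.8768 V=84.0184[EX]; j=1 S=117.9500 intr=32.3600 cont=41.1479 V=41.1479[hold]; j=2 S=209.8636 intr=0.0000 cont=9.4012 V=9.4012[hold]  S*(2)=66.2916
k=1: j=0 S=88.4257 intr=61.8843 cont=63.6688 V=63.6688[hold]; j=1 S=157.3322 intr=0.0000 cont=26.3787 V=26.3787[hold]  S*(1)=-
k=0: j=0 S=117.9500 intr=32.3600 cont=46.1022 V=46.1022[hold]  S*(0)=-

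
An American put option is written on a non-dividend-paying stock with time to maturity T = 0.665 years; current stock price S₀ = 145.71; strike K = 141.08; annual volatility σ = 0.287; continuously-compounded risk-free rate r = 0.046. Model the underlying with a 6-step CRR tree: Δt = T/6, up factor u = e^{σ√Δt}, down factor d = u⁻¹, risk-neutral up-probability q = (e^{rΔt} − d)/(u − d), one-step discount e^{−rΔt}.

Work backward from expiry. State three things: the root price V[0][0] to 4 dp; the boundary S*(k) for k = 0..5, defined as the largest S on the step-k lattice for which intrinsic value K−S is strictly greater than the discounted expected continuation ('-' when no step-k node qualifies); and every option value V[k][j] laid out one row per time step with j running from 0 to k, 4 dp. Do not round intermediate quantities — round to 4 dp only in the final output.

price = 9.4739
boundary = - - - 109.3963 99.4277 109.3963
tree:
9.4739
14.7255 4.3780
22.0869 7.5968 1.2400
31.6837 12.8229 2.5070 0.0000
41.6523 20.7980 5.0683 0.0000 0.0000
50.7126 31.6837 10.2466 0.0000 0.0000 0.0000
58.9473 41.6523 20.7155 0.0000 0.0000 0.0000 0.0000

params: Δt=0.11083 u=1.10026 d=0.90888 q=0.50284 e^(-rΔt)=0.99491
t_6 payoffs: 58.9473 41.6523 20.7155 0.0000 0.0000 0.0000 0.0000
t_5: node(5,0) S=90.3674 payoff=50.7126 vs cont=49.9952 → 50.7126 [stop]  node(5,1) S=109.3963 payoff=31.6837 vs cont=30.9662 → 31.6837 [stop]  node(5,2) S=132.4323 payoff=8.6477 vs cont=10.2466 → 10.2466 [wait]  node(5,3) S=160.3190 payoff=0.0000 vs cont=0.0000 → 0.0000 [wait]  node(5,4) S=194.0779 payoff=0.0000 vs cont=0.0000 → 0.0000 [wait]  node(5,5) S=234.9455 payoff=0.0000 vs cont=0.0000 → 0.0000 [wait]  ⇒ S*(5)=109.3963
t_4: node(4,0) S=99.4277 payoff=41.6523 vs cont=40.9349 → 41.6523 [stop]  node(4,1) S=120.3645 payoff=20.7155 vs cont=20.7980 → 20.7980 [wait]  node(4,2) S=145.7100 payoff=0.0000 vs cont=5.0683 → 5.0683 [wait]  node(4,3) S=176.3926 payoff=0.0000 vs cont=0.0000 → 0.0000 [wait]  node(4,4) S=213.5362 payoff=0.0000 vs cont=0.0000 → 0.0000 [wait]  ⇒ S*(4)=99.4277
t_3: node(3,0) S=109.3963 payoff=31.6837 vs cont=31.0075 → 31.6837 [stop]  node(3,1) S=132.4323 payoff=8.6477 vs cont=12.8229 → 12.8229 [wait]  node(3,2) S=160.3190 payoff=0.0000 vs cont=2.5070 → 2.5070 [wait]  node(3,3) S=194.0779 payoff=0.0000 vs cont=0.0000 → 0.0000 [wait]  ⇒ S*(3)=109.3963
t_2: node(2,0) S=120.3645 payoff=20.7155 vs cont=22.0869 → 22.0869 [wait]  node(2,1) S=145.7100 payoff=0.0000 vs cont=7.5968 → 7.5968 [wait]  node(2,2) S=176.3926 payoff=0.0000 vs cont=1.2400 → 1.2400 [wait]  ⇒ S*(2)=-
t_1: node(1,0) S=132.4323 payoff=8.6477 vs cont=14.7255 → 14.7255 [wait]  node(1,1) S=160.3190 payoff=0.0000 vs cont=4.3780 → 4.3780 [wait]  ⇒ S*(1)=-
t_0: node(0,0) S=145.7100 payoff=0.0000 vs cont=9.4739 → 9.4739 [wait]  ⇒ S*(0)=-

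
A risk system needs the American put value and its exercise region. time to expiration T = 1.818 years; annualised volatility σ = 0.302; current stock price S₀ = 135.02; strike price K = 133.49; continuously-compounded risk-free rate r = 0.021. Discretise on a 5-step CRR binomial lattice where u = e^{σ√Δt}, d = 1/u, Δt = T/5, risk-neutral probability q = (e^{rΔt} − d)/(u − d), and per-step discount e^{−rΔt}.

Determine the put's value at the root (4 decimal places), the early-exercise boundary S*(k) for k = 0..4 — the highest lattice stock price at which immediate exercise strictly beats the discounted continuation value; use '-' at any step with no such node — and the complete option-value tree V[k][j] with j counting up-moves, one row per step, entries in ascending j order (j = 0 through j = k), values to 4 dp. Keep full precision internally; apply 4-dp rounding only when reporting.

price = 19.6663
boundary = - - - 78.1876 93.8047
tree:
19.6663
28.9198 9.7773
40.9596 16.1070 2.9538
55.3024 25.8009 5.6751 0.0000
68.3194 39.6853 10.9035 0.0000 0.0000
79.1694 55.3024 20.9488 0.0000 0.0000 0.0000

params: Δt=0.36360 u=1.19974 d=0.83351 q=0.47553 e^(-rΔt)=0.99239
t_5 payoffs: 79.1694 55.3024 20.9488 0.0000 0.0000 0.0000
t_4: node(4,0) S=65.1706 payoff=68.3194 vs cont=67.3040 → 68.3194 [stop]  node(4,1) S=93.8047 payoff=39.6853 vs cont=38.6699 → 39.6853 [stop]  node(4,2) S=135.0200 payoff=0.0000 vs cont=10.9035 → 10.9035 [wait]  node(4,3) S=194.3441 payoff=0.0000 vs cont=0.0000 → 0.0000 [wait]  node(4,4) S=279.7337 payoff=0.0000 vs cont=0.0000 → 0.0000 [wait]  ⇒ S*(4)=93.8047
t_3: node(3,0) S=78.1876 payoff=55.3024 vs cont=54.2870 → 55.3024 [stop]  node(3,1) S=112.5412 payoff=20.9488 vs cont=25.8009 → 25.8009 [wait]  node(3,2) S=161.9887 payoff=0.0000 vs cont=5.6751 → 5.6751 [wait]  node(3,3) S=233.1622 payoff=0.0000 vs cont=0.0000 → 0.0000 [wait]  ⇒ S*(3)=78.1876
t_2: node(2,0) S=93.8047 payoff=39.6853 vs cont=40.9596 → 40.9596 [wait]  node(2,1) S=135.0200 payoff=0.0000 vs cont=16.1070 → 16.1070 [wait]  node(2,2) S=194.3441 payoff=0.0000 vs cont=2.9538 → 2.9538 [wait]  ⇒ S*(2)=-
t_1: node(1,0) S=112.5412 payoff=20.9488 vs cont=28.9198 → 28.9198 [wait]  node(1,1) S=161.9887 payoff=0.0000 vs cont=9.7773 → 9.7773 [wait]  ⇒ S*(1)=-
t_0: node(0,0) S=135.0200 payoff=0.0000 vs cont=19.6663 → 19.6663 [wait]  ⇒ S*(0)=-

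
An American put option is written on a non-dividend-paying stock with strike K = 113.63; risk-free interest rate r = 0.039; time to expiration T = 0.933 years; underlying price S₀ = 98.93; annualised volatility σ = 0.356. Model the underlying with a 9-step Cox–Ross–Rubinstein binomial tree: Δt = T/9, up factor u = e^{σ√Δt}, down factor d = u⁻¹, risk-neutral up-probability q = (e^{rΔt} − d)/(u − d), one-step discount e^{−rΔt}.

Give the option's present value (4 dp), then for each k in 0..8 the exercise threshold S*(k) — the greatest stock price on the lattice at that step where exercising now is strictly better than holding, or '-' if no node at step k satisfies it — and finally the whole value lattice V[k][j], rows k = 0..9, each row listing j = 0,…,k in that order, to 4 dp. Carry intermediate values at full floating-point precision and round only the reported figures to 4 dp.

params: Δt=0.10367 u=1.12145 d=0.89170 q=0.48901 e^(-rΔt)=0.99597
t_9 payoffs: 78.3678 69.2825 57.8564 43.4864 25.4138 2.6850 0.0000 0.0000 0.0000 0.0000
t_8: node(8,0) S=39.5448 payoff=74.0852 vs cont=73.6268 → 74.0852 [stop]  node(8,1) S=49.7335 payoff=63.8965 vs cont=63.4381 → 63.8965 [stop]  node(8,2) S=62.5473 payoff=51.0827 vs cont=50.6242 → 51.0827 [stop]  node(8,3) S=78.6626 payoff=34.9674 vs cont=34.5089 → 34.9674 [stop]  node(8,4) S=98.9300 payoff=14.7000 vs cont=14.2415 → 14.7000 [stop]  node(8,5) S=124.4193 payoff=0.0000 vs cont=1.3665 → 1.3665 [wait]  node(8,6) S=156.4759 payoff=0.0000 vs cont=0.0000 → 0.0000 [wait]  node(8,7) S=196.7919 payoff=0.0000 vs cont=0.0000 → 0.0000 [wait]  node(8,8) S=247.4954 payoff=0.0000 vs cont=0.0000 → 0.0000 [wait]  ⇒ S*(8)=98.9300
t_7: node(7,0) S=44.3475 payoff=69.2825 vs cont=68.8241 → 69.2825 [stop]  node(7,1) S=55.7736 payoff=57.8564 vs cont=57.3979 → 57.8564 [stop]  node(7,2) S=70.1436 payoff=43.4864 vs cont=43.0279 → 43.4864 [stop]  node(7,3) S=88.2162 payoff=25.4138 vs cont=24.9554 → 25.4138 [stop]  node(7,4) S=110.9450 payoff=2.6850 vs cont=8.1468 → 8.1468 [wait]  node(7,5) S=139.5300 payoff=0.0000 vs cont=0.6954 → 0.6954 [wait]  node(7,6) S=175.4799 payoff=0.0000 vs cont=0.0000 → 0.0000 [wait]  node(7,7) S=220.6923 payoff=0.0000 vs cont=0.0000 → 0.0000 [wait]  ⇒ S*(7)=88.2162
t_6: node(6,0) S=49.7335 payoff=63.8965 vs cont=63.4381 → 63.8965 [stop]  node(6,1) S=62.5473 payoff=51.0827 vs cont=50.6242 → 51.0827 [stop]  node(6,2) S=78.6626 payoff=34.9674 vs cont=34.5089 → 34.9674 [stop]  node(6,3) S=98.9300 payoff=14.7000 vs cont=16.9016 → 16.9016 [wait]  node(6,4) S=124.4193 payoff=0.0000 vs cont=4.4848 → 4.4848 [wait]  node(6,5) S=156.4759 payoff=0.0000 vs cont=0.3539 → 0.3539 [wait]  node(6,6) S=196.7919 payoff=0.0000 vs cont=0.0000 → 0.0000 [wait]  ⇒ S*(6)=78.6626
t_5: node(5,0) S=55.7736 payoff=57.8564 vs cont=57.3979 → 57.8564 [stop]  node(5,1) S=70.1436 payoff=43.4864 vs cont=43.0279 → 43.4864 [stop]  node(5,2) S=88.2162 payoff=25.4138 vs cont=26.0276 → 26.0276 [wait]  node(5,3) S=110.9450 payoff=2.6850 vs cont=10.7860 → 10.7860 [wait]  node(5,4) S=139.5300 payoff=0.0000 vs cont=2.4548 → 2.4548 [wait]  node(5,5) S=175.4799 payoff=0.0000 vs cont=0.1801 → 0.1801 [wait]  ⇒ S*(5)=70.1436
t_4: node(4,0) S=62.5473 payoff=51.0827 vs cont=50.6242 → 51.0827 [stop]  node(4,1) S=78.6626 payoff=34.9674 vs cont=34.8079 → 34.9674 [stop]  node(4,2) S=98.9300 payoff=14.7000 vs cont=18.4994 → 18.4994 [wait]  node(4,3) S=124.4193 payoff=0.0000 vs cont=6.6849 → 6.6849 [wait]  node(4,4) S=156.4759 payoff=0.0000 vs cont=1.3371 → 1.3371 [wait]  ⇒ S*(4)=78.6626
t_3: node(3,0) S=70.1436 payoff=43.4864 vs cont=43.0279 → 43.4864 [stop]  node(3,1) S=88.2162 payoff=25.4138 vs cont=26.8058 → 26.8058 [wait]  node(3,2) S=110.9450 payoff=2.6850 vs cont=12.6707 → 12.6707 [wait]  node(3,3) S=139.5300 payoff=0.0000 vs cont=4.0533 → 4.0533 [wait]  ⇒ S*(3)=70.1436
t_2: node(2,0) S=78.6626 payoff=34.9674 vs cont=35.1869 → 35.1869 [wait]  node(2,1) S=98.9300 payoff=14.7000 vs cont=19.8133 → 19.8133 [wait]  node(2,2) S=124.4193 payoff=0.0000 vs cont=8.4226 → 8.4226 [wait]  ⇒ S*(2)=-
t_1: node(1,0) S=88.2162 payoff=25.4138 vs cont=27.5574 → 27.5574 [wait]  node(1,1) S=110.9450 payoff=2.6850 vs cont=14.1857 → 14.1857 [wait]  ⇒ S*(1)=-
t_0: node(0,0) S=98.9300 payoff=14.7000 vs cont=20.9337 → 20.9337 [wait]  ⇒ S*(0)=-

price = 20.9337
boundary = - - - 70.1436 78.6626 70.1436 78.6626 88.2162 98.9300
tree:
20.9337
27.5574 14.1857
35.1869 19.8133 8.4226
43.4864 26.8058 12.6707 4.0533
51.0827 34.9674 18.4994 6.6849 1.3371
57.8564 43.4864 26.0276 10.7860 2.4548 0.1801
63.8965 51.0827 34.9674 16.9016 4.4848 0.3539 0.0000
69.2825 57.8564 43.4864 25.4138 8.1468 0.6954 0.0000 0.0000
74.0852 63.8965 51.0827 34.9674 14.7000 1.3665 0.0000 0.0000 0.0000
78.3678 69.2825 57.8564 43.4864 25.4138 2.6850 0.0000 0.0000 0.0000 0.0000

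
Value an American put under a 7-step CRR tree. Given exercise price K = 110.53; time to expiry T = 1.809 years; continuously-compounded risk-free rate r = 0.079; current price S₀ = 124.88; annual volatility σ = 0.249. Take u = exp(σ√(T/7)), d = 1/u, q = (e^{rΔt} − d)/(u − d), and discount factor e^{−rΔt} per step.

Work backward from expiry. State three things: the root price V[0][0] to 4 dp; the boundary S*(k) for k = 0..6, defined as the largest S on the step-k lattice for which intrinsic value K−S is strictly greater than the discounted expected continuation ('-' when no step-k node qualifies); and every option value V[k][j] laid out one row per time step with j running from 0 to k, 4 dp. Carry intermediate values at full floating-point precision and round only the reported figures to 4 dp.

price = 5.0945
boundary = - - - 85.4225 75.2660 85.4225 96.9495
tree:
5.0945
8.9637 2.1155
15.2904 4.1164 0.5555
25.1075 7.8207 1.2358 0.0189
35.2640 14.3695 2.7485 0.0428 0.0000
44.2130 25.1075 6.1107 0.0969 0.0000 0.0000
52.0979 35.2640 13.5805 0.2197 0.0000 0.0000 0.0000
59.0453 44.2130 25.1075 0.4979 0.0000 0.0000 0.0000 0.0000

Δt=0.25843, u=1.13494, d=0.88110, q=0.54965, disc=e^(-rΔt)=0.97979
k=7 terminal: V=max(K-S,0) → 59.0453 44.2130 25.1075 0.4979 0.0000 0.0000 0.0000 0.0000
k=6: j=0 S=58.4321 intr=52.0979 cont=49.8642 V=52.0979[EX]; j=1 S=75.2660 intr=35.2640 cont=33.0304 V=35.2640[EX]; j=2 S=96.9495 intr=13.5805 cont=11.3468 V=13.5805[EX]; j=3 S=124.8800 intr=0.0000 cont=0.2197 V=0.2197[hold]; j=4 S=160.8570 intr=0.0000 cont=0.0000 V=0.0000[hold]; j=5 S=207.1988 intr=0.0000 cont=0.0000 V=0.0000[hold]; j=6 S=266.8912 intr=0.0000 cont=0.0000 V=0.0000[hold]  S*(6)=96.9495
k=5: j=0 S=66.3170 intr=44.2130 cont=41.9793 V=44.2130[EX]; j=1 S=85.4225 intr=25.1075 cont=22.8738 V=25.1075[EX]; j=2 S=110.0321 intr=0.4979 cont=6.1107 V=6.1107[hold]; j=3 S=141.7315 intr=0.0000 cont=0.0969 V=0.0969[hold]; j=4 S=182.5633 intr=0.0000 cont=0.0000 V=0.0000[hold]; j=5 S=235.1585 intr=0.0000 cont=0.0000 V=0.0000[hold]  S*(5)=85.4225
k=4: j=0 S=75.2660 intr=35.2640 cont=33.0304 V=35.2640[EX]; j=1 S=96.9495 intr=13.5805 cont=14.3695 V=14.3695[hold]; j=2 S=124.8800 intr=0.0000 cont=2.7485 V=2.7485[hold]; j=3 S=160.8570 intr=0.0000 cont=0.0428 V=0.0428[hold]; j=4 S=207.1988 intr=0.0000 cont=0.0000 V=0.0000[hold]  S*(4)=75.2660
k=3: j=0 S=85.4225 intr=25.1075 cont=23.2988 V=25.1075[EX]; j=1 S=110.0321 intr=0.4979 cont=7.8207 V=7.8207[hold]; j=2 S=141.7315 intr=0.0000 cont=1.2358 V=1.2358[hold]; j=3 S=182.5633 intr=0.0000 cont=0.0189 V=0.0189[hold]  S*(3)=85.4225
k=2: j=0 S=96.9495 intr=13.5805 cont=15.2904 V=15.2904[hold]; j=1 S=124.8800 intr=0.0000 cont=4.1164 V=4.1164[hold]; j=2 S=160.8570 intr=0.0000 cont=0.5555 V=0.5555[hold]  S*(2)=-
k=1: j=0 S=110.0321 intr=0.4979 cont=8.9637 V=8.9637[hold]; j=1 S=141.7315 intr=0.0000 cont=2.1155 V=2.1155[hold]  S*(1)=-
k=0: j=0 S=124.8800 intr=0.0000 cont=5.0945 V=5.0945[hold]  S*(0)=-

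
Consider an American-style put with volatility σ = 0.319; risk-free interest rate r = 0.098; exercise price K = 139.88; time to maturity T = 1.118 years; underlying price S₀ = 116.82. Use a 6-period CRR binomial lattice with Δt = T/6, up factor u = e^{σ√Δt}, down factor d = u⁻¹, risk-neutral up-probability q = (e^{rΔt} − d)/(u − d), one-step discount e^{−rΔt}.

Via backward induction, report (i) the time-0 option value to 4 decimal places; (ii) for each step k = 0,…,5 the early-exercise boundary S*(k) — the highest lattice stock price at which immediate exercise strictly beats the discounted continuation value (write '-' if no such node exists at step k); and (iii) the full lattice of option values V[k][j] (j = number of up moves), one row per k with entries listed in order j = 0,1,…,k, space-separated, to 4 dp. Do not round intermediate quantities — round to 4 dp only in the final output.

Δt=0.18633, u=1.14763, d=0.87136, q=0.53233, disc=e^(-rΔt)=0.98191
k=6 terminal: V=max(K-S,0) → 88.7470 72.5348 51.1824 23.0600 0.0000 0.0000 0.0000
k=5: j=0 S=58.6819 intr=81.1981 cont=78.6670 V=81.1981[EX]; j=1 S=77.2875 intr=62.5925 cont=60.0614 V=62.5925[EX]; j=2 S=101.7922 intr=38.0878 cont=35.5567 V=38.0878[EX]; j=3 S=134.0664 intr=5.8136 cont=10.5893 V=10.5893[hold]; j=4 S=176.5733 intr=0.0000 cont=0.0000 V=0.0000[hold]; j=5 S=232.5575 intr=0.0000 cont=0.0000 V=0.0000[hold]  S*(5)=101.7922
k=4: j=0 S=67.3452 intr=72.5348 cont=70.0037 V=72.5348[EX]; j=1 S=88.6976 intr=51.1824 cont=48.6513 V=51.1824[EX]; j=2 S=116.8200 intr=23.0600 cont=23.0251 V=23.0600[EX]; j=3 S=153.8588 intr=0.0000 cont=4.8626 V=4.8626[hold]; j=4 S=202.6412 intr=0.0000 cont=0.0000 V=0.0000[hold]  S*(4)=116.8200
k=3: j=0 S=77.2875 intr=62.5925 cont=60.0614 V=62.5925[EX]; j=1 S=101.7922 intr=38.0878 cont=35.5567 V=38.0878[EX]; j=2 S=134.0664 intr=5.8136 cont=13.1310 V=13.1310[hold]; j=3 S=176.5733 intr=0.0000 cont=2.2329 V=2.2329[hold]  S*(3)=101.7922
k=2: j=0 S=88.6976 intr=51.1824 cont=48.6513 V=51.1824[EX]; j=1 S=116.8200 intr=23.0600 cont=24.3536 V=24.3536[hold]; j=2 S=153.8588 intr=0.0000 cont=7.1970 V=7.1970[hold]  S*(2)=88.6976
k=1: j=0 S=101.7922 intr=38.0878 cont=36.2329 V=38.0878[EX]; j=1 S=134.0664 intr=5.8136 cont=14.9452 V=14.9452[hold]  S*(1)=101.7922
k=0: j=0 S=116.8200 intr=23.0600 cont=25.3019 V=25.3019[hold]  S*(0)=-

price = 25.3019
boundary = - 101.7922 88.6976 101.7922 116.8200 101.7922
tree:
25.3019
38.0878 14.9452
51.1824 24.3536 7.1970
62.5925 38.0878 13.1310 2.2329
72.5348 51.1824 23.0600 4.8626 0.0000
81.1981 62.5925 38.0878 10.5893 0.0000 0.0000
88.7470 72.5348 51.1824 23.0600 0.0000 0.0000 0.0000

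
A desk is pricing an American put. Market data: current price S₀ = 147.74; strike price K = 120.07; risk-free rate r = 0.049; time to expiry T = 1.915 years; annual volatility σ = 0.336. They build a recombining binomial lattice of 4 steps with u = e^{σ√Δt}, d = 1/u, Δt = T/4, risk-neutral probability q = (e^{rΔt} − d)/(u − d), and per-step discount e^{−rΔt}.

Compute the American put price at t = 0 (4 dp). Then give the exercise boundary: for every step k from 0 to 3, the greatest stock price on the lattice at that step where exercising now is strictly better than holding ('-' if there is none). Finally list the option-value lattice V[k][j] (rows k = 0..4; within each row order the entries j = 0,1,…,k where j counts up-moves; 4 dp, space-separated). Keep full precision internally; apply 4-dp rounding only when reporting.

Δt=0.47875  u=1.26173  d=0.79256  q=0.49273  discount=0.97681
step 4 (expiry): payoffs max(K−S,0) = 61.7750 27.2664 0.0000 0.0000 0.0000
step 3: (k=3,j=0): S=73.5526, (K−S)⁺=46.5174, hold=43.7335 ⇒ V=46.5174 exercise | (k=3,j=1): S=117.0931, (K−S)⁺=2.9769, hold=13.5107 ⇒ V=13.5107 continue | (k=3,j=2): S=186.4081, (K−S)⁺=0.0000, hold=0.0000 ⇒ V=0.0000 continue | (k=3,j=3): S=296.7550, (K−S)⁺=0.0000, hold=0.0000 ⇒ V=0.0000 continue  boundary S*=73.5526
step 2: (k=2,j=0): S=92.8036, (K−S)⁺=27.2664, hold=29.5525 ⇒ V=29.5525 continue | (k=2,j=1): S=147.7400, (K−S)⁺=0.0000, hold=6.6947 ⇒ V=6.6947 continue | (k=2,j=2): S=235.1968, (K−S)⁺=0.0000, hold=0.0000 ⇒ V=0.0000 continue  boundary S*=-
step 1: (k=1,j=0): S=117.0931, (K−S)⁺=2.9769, hold=17.8657 ⇒ V=17.8657 continue | (k=1,j=1): S=186.4081, (K−S)⁺=0.0000, hold=3.3173 ⇒ V=3.3173 continue  boundary S*=-
step 0: (k=0,j=0): S=147.7400, (K−S)⁺=0.0000, hold=10.4492 ⇒ V=10.4492 continue  boundary S*=-

price = 10.4492
boundary = - - - 73.5526
tree:
10.4492
17.8657 3.3173
29.5525 6.6947 0.0000
46.5174 13.5107 0.0000 0.0000
61.7750 27.2664 0.0000 0.0000 0.0000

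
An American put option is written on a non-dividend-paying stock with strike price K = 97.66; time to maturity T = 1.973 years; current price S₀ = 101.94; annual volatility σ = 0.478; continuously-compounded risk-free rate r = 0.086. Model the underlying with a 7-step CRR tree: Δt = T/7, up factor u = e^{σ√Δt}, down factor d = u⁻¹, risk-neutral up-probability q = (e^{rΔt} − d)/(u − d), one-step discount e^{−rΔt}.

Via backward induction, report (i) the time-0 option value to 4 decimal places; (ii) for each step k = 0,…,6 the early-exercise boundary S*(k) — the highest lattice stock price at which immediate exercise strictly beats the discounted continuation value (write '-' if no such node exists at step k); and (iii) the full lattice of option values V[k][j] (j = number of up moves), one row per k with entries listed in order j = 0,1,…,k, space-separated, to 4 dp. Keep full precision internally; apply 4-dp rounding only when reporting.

Δt=0.28186  u=1.28888  d=0.77587  q=0.48472  discount=0.97605
step 7 (expiry): payoffs max(K−S,0) = 80.4070 68.9993 50.0487 18.5679 0.0000 0.0000 0.0000 0.0000
step 6: (k=6,j=0): S=22.2370, (K−S)⁺=75.4230, hold=73.0842 ⇒ V=75.4230 exercise | (k=6,j=1): S=36.9402, (K−S)⁺=60.7198, hold=58.3810 ⇒ V=60.7198 exercise | (k=6,j=2): S=61.3651, (K−S)⁺=36.2949, hold=33.9561 ⇒ V=36.2949 exercise | (k=6,j=3): S=101.9400, (K−S)⁺=0.0000, hold=9.3385 ⇒ V=9.3385 continue | (k=6,j=4): S=169.3431, (K−S)⁺=0.0000, hold=0.0000 ⇒ V=0.0000 continue | (k=6,j=5): S=281.3134, (K−S)⁺=0.0000, hold=0.0000 ⇒ V=0.0000 continue | (k=6,j=6): S=467.3189, (K−S)⁺=0.0000, hold=0.0000 ⇒ V=0.0000 continue  boundary S*=61.3651
step 5: (k=5,j=0): S=28.6607, (K−S)⁺=68.9993, hold=66.6605 ⇒ V=68.9993 exercise | (k=5,j=1): S=47.6113, (K−S)⁺=50.0487, hold=47.7099 ⇒ V=50.0487 exercise | (k=5,j=2): S=79.0921, (K−S)⁺=18.5679, hold=22.6722 ⇒ V=22.6722 continue | (k=5,j=3): S=131.3881, (K−S)⁺=0.0000, hold=4.6967 ⇒ V=4.6967 continue | (k=5,j=4): S=218.2624, (K−S)⁺=0.0000, hold=0.0000 ⇒ V=0.0000 continue | (k=5,j=5): S=362.5784, (K−S)⁺=0.0000, hold=0.0000 ⇒ V=0.0000 continue  boundary S*=47.6113
step 4: (k=4,j=0): S=36.9402, (K−S)⁺=60.7198, hold=58.3810 ⇒ V=60.7198 exercise | (k=4,j=1): S=61.3651, (K−S)⁺=36.2949, hold=35.8979 ⇒ V=36.2949 exercise | (k=4,j=2): S=101.9400, (K−S)⁺=0.0000, hold=13.6247 ⇒ V=13.6247 continue | (k=4,j=3): S=169.3431, (K−S)⁺=0.0000, hold=2.3621 ⇒ V=2.3621 continue | (k=4,j=4): S=281.3134, (K−S)⁺=0.0000, hold=0.0000 ⇒ V=0.0000 continue  boundary S*=61.3651
step 3: (k=3,j=0): S=47.6113, (K−S)⁺=50.0487, hold=47.7099 ⇒ V=50.0487 exercise | (k=3,j=1): S=79.0921, (K−S)⁺=18.5679, hold=24.7001 ⇒ V=24.7001 continue | (k=3,j=2): S=131.3881, (K−S)⁺=0.0000, hold=7.9699 ⇒ V=7.9699 continue | (k=3,j=3): S=218.2624, (K−S)⁺=0.0000, hold=1.1880 ⇒ V=1.1880 continue  boundary S*=47.6113
step 2: (k=2,j=0): S=61.3651, (K−S)⁺=36.2949, hold=36.8573 ⇒ V=36.8573 continue | (k=2,j=1): S=101.9400, (K−S)⁺=0.0000, hold=16.1933 ⇒ V=16.1933 continue | (k=2,j=2): S=169.3431, (K−S)⁺=0.0000, hold=4.5704 ⇒ V=4.5704 continue  boundary S*=-
step 1: (k=1,j=0): S=79.0921, (K−S)⁺=18.5679, hold=26.1982 ⇒ V=26.1982 continue | (k=1,j=1): S=131.3881, (K−S)⁺=0.0000, hold=10.3065 ⇒ V=10.3065 continue  boundary S*=-
step 0: (k=0,j=0): S=101.9400, (K−S)⁺=0.0000, hold=18.0522 ⇒ V=18.0522 continue  boundary S*=-

price = 18.0522
boundary = - - - 47.6113 61.3651 47.6113 61.3651
tree:
18.0522
26.1982 10.3065
36.8573 16.1933 4.5704
50.0487 24.7001 7.9699 1.1880
60.7198 36.2949 13.6247 2.3621 0.0000
68.9993 50.0487 22.6722 4.6967 0.0000 0.0000
75.4230 60.7198 36.2949 9.3385 0.0000 0.0000 0.0000
80.4070 68.9993 50.0487 18.5679 0.0000 0.0000 0.0000 0.0000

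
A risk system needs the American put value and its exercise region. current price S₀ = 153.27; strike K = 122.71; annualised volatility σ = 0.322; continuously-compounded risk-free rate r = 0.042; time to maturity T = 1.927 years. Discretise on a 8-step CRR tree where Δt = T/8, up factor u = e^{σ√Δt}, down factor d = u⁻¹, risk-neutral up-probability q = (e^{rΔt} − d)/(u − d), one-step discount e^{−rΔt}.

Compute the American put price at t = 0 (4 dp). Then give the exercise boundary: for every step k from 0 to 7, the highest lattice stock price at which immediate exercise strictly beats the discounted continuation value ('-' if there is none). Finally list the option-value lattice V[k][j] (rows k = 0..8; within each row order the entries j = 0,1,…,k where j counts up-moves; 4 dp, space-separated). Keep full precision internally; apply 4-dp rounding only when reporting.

price = 9.4883
boundary = - - - - 81.4560 69.5488 81.4560 95.4018
tree:
9.4883
14.3282 4.6991
21.0725 7.6773 1.7285
30.0365 12.2745 3.1007 0.3509
41.2540 19.1025 5.4950 0.6985 0.0000
53.1612 28.7209 9.5899 1.3907 0.0000 0.0000
63.3278 41.2540 16.4046 2.7688 0.0000 0.0000 0.0000
72.0083 53.1612 27.3082 5.5124 0.0000 0.0000 0.0000 0.0000
79.4198 63.3278 41.2540 10.9748 0.0000 0.0000 0.0000 0.0000 0.0000

Δt=0.24088  u=1.17121  d=0.85382  q=0.49261  discount=0.98993
step 8 (expiry): payoffs max(K−S,0) = 79.4198 63.3278 41.2540 10.9748 0.0000 0.0000 0.0000 0.0000 0.0000
step 7: (k=7,j=0): S=50.7017, (K−S)⁺=72.0083, hold=70.7731 ⇒ V=72.0083 exercise | (k=7,j=1): S=69.5488, (K−S)⁺=53.1612, hold=51.9260 ⇒ V=53.1612 exercise | (k=7,j=2): S=95.4018, (K−S)⁺=27.3082, hold=26.0730 ⇒ V=27.3082 exercise | (k=7,j=3): S=130.8650, (K−S)⁺=0.0000, hold=5.5124 ⇒ V=5.5124 continue | (k=7,j=4): S=179.5108, (K−S)⁺=0.0000, hold=0.0000 ⇒ V=0.0000 continue | (k=7,j=5): S=246.2394, (K−S)⁺=0.0000, hold=0.0000 ⇒ V=0.0000 continue | (k=7,j=6): S=337.7727, (K−S)⁺=0.0000, hold=0.0000 ⇒ V=0.0000 continue | (k=7,j=7): S=463.3312, (K−S)⁺=0.0000, hold=0.0000 ⇒ V=0.0000 continue  boundary S*=95.4018
step 6: (k=6,j=0): S=59.3822, (K−S)⁺=63.3278, hold=62.0926 ⇒ V=63.3278 exercise | (k=6,j=1): S=81.4560, (K−S)⁺=41.2540, hold=40.0188 ⇒ V=41.2540 exercise | (k=6,j=2): S=111.7352, (K−S)⁺=10.9748, hold=16.4046 ⇒ V=16.4046 continue | (k=6,j=3): S=153.2700, (K−S)⁺=0.0000, hold=2.7688 ⇒ V=2.7688 continue | (k=6,j=4): S=210.2442, (K−S)⁺=0.0000, hold=0.0000 ⇒ V=0.0000 continue | (k=6,j=5): S=288.3972, (K−S)⁺=0.0000, hold=0.0000 ⇒ V=0.0000 continue | (k=6,j=6): S=395.6016, (K−S)⁺=0.0000, hold=0.0000 ⇒ V=0.0000 continue  boundary S*=81.4560
step 5: (k=5,j=0): S=69.5488, (K−S)⁺=53.1612, hold=51.9260 ⇒ V=53.1612 exercise | (k=5,j=1): S=95.4018, (K−S)⁺=27.3082, hold=28.7209 ⇒ V=28.7209 continue | (k=5,j=2): S=130.8650, (K−S)⁺=0.0000, hold=9.5899 ⇒ V=9.5899 continue | (k=5,j=3): S=179.5108, (K−S)⁺=0.0000, hold=1.3907 ⇒ V=1.3907 continue | (k=5,j=4): S=246.2394, (K−S)⁺=0.0000, hold=0.0000 ⇒ V=0.0000 continue | (k=5,j=5): S=337.7727, (K−S)⁺=0.0000, hold=0.0000 ⇒ V=0.0000 continue  boundary S*=69.5488
step 4: (k=4,j=0): S=81.4560, (K−S)⁺=41.2540, hold=40.7077 ⇒ V=41.2540 exercise | (k=4,j=1): S=111.7352, (K−S)⁺=10.9748, hold=19.1025 ⇒ V=19.1025 continue | (k=4,j=2): S=153.2700, (K−S)⁺=0.0000, hold=5.4950 ⇒ V=5.4950 continue | (k=4,j=3): S=210.2442, (K−S)⁺=0.0000, hold=0.6985 ⇒ V=0.6985 continue | (k=4,j=4): S=288.3972, (K−S)⁺=0.0000, hold=0.0000 ⇒ V=0.0000 continue  boundary S*=81.4560
step 3: (k=3,j=0): S=95.4018, (K−S)⁺=27.3082, hold=30.0365 ⇒ V=30.0365 continue | (k=3,j=1): S=130.8650, (K−S)⁺=0.0000, hold=12.2745 ⇒ V=12.2745 continue | (k=3,j=2): S=179.5108, (K−S)⁺=0.0000, hold=3.1007 ⇒ V=3.1007 continue | (k=3,j=3): S=246.2394, (K−S)⁺=0.0000, hold=0.3509 ⇒ V=0.3509 continue  boundary S*=-
step 2: (k=2,j=0): S=111.7352, (K−S)⁺=10.9748, hold=21.0725 ⇒ V=21.0725 continue | (k=2,j=1): S=153.2700, (K−S)⁺=0.0000, hold=7.6773 ⇒ V=7.6773 continue | (k=2,j=2): S=210.2442, (K−S)⁺=0.0000, hold=1.7285 ⇒ V=1.7285 continue  boundary S*=-
step 1: (k=1,j=0): S=130.8650, (K−S)⁺=0.0000, hold=14.3282 ⇒ V=14.3282 continue | (k=1,j=1): S=179.5108, (K−S)⁺=0.0000, hold=4.6991 ⇒ V=4.6991 continue  boundary S*=-
step 0: (k=0,j=0): S=153.2700, (K−S)⁺=0.0000, hold=9.4883 ⇒ V=9.4883 continue  boundary S*=-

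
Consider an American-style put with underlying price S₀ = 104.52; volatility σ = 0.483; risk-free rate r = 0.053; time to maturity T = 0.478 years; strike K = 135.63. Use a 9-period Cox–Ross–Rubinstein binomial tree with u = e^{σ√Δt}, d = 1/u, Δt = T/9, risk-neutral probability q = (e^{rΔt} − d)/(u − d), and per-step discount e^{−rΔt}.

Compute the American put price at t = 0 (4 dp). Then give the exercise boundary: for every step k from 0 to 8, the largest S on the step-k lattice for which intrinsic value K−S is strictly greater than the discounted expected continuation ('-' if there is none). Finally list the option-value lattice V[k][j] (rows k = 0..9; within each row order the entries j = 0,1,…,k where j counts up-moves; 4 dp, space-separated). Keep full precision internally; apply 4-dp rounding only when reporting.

price = 34.3957
boundary = - - 83.6595 74.8469 83.6595 93.5099 83.6595 93.5099 104.5200
tree:
34.3957
42.8826 25.5779
51.9705 33.4755 17.3350
60.7831 42.4266 24.1592 10.1846
68.6675 51.9705 32.5324 15.4028 4.6992
75.7213 60.7831 42.1201 22.5341 7.9151 1.3096
82.0321 68.6675 51.9705 31.6224 13.0083 2.5492 0.0000
87.6781 75.7213 60.7831 42.1201 20.6519 4.9623 0.0000 0.0000
92.7294 82.0321 68.6675 51.9705 31.1100 9.6596 0.0000 0.0000 0.0000
97.2485 87.6781 75.7213 60.7831 42.1201 18.8035 0.0000 0.0000 0.0000 0.0000

params: Δt=0.05311 u=1.11774 d=0.89466 q=0.48484 e^(-rΔt)=0.99719
t_9 payoffs: 97.2485 87.6781 75.7213 60.7831 42.1201 18.8035 0.0000 0.0000 0.0000 0.0000
t_8: node(8,0) S=42.9006 payoff=92.7294 vs cont=92.3481 → 92.7294 [stop]  node(8,1) S=53.5979 payoff=82.0321 vs cont=81.6509 → 82.0321 [stop]  node(8,2) S=66.9625 payoff=68.6675 vs cont=68.2863 → 68.6675 [stop]  node(8,3) S=83.6595 payoff=51.9705 vs cont=51.5892 → 51.9705 [stop]  node(8,4) S=104.5200 payoff=31.1100 vs cont=30.7288 → 31.1100 [stop]  node(8,5) S=130.5820 payoff=5.0480 vs cont=9.6596 → 9.6596 [wait]  node(8,6) S=163.1425 payoff=0.0000 vs cont=0.0000 → 0.0000 [wait]  node(8,7) S=203.8220 payoff=0.0000 vs cont=0.0000 → 0.0000 [wait]  node(8,8) S=254.6449 payoff=0.0000 vs cont=0.0000 → 0.0000 [wait]  ⇒ S*(8)=104.5200
t_7: node(7,0) S=47.9519 payoff=87.6781 vs cont=87.2969 → 87.6781 [stop]  node(7,1) S=59.9087 payoff=75.7213 vs cont=75.3401 → 75.7213 [stop]  node(7,2) S=74.8469 payoff=60.7831 vs cont=60.4019 → 60.7831 [stop]  node(7,3) S=93.5099 payoff=42.1201 vs cont=41.7389 → 42.1201 [stop]  node(7,4) S=116.8265 payoff=18.8035 vs cont=20.6519 → 20.6519 [wait]  node(7,5) S=145.9571 payoff=0.0000 vs cont=4.9623 → 4.9623 [wait]  node(7,6) S=182.3514 payoff=0.0000 vs cont=0.0000 → 0.0000 [wait]  node(7,7) S=227.8206 payoff=0.0000 vs cont=0.0000 → 0.0000 [wait]  ⇒ S*(7)=93.5099
t_6: node(6,0) S=53.5979 payoff=82.0321 vs cont=81.6509 → 82.0321 [stop]  node(6,1) S=66.9625 payoff=68.6675 vs cont=68.2863 → 68.6675 [stop]  node(6,2) S=83.6595 payoff=51.9705 vs cont=51.5892 → 51.9705 [stop]  node(6,3) S=104.5200 payoff=31.1100 vs cont=31.6224 → 31.6224 [wait]  node(6,4) S=130.5820 payoff=5.0480 vs cont=13.0083 → 13.0083 [wait]  node(6,5) S=163.1425 payoff=0.0000 vs cont=2.5492 → 2.5492 [wait]  node(6,6) S=203.8220 payoff=0.0000 vs cont=0.0000 → 0.0000 [wait]  ⇒ S*(6)=83.6595
t_5: node(5,0) S=59.9087 payoff=75.7213 vs cont=75.3401 → 75.7213 [stop]  node(5,1) S=74.8469 payoff=60.7831 vs cont=60.4019 → 60.7831 [stop]  node(5,2) S=93.5099 payoff=42.1201 vs cont=41.9866 → 42.1201 [stop]  node(5,3) S=116.8265 payoff=18.8035 vs cont=22.5341 → 22.5341 [wait]  node(5,4) S=145.9571 payoff=0.0000 vs cont=7.9151 → 7.9151 [wait]  node(5,5) S=182.3514 payoff=0.0000 vs cont=1.3096 → 1.3096 [wait]  ⇒ S*(5)=93.5099
t_4: node(4,0) S=66.9625 payoff=68.6675 vs cont=68.2863 → 68.6675 [stop]  node(4,1) S=83.6595 payoff=51.9705 vs cont=51.5892 → 51.9705 [stop]  node(4,2) S=104.5200 payoff=31.1100 vs cont=32.5324 → 32.5324 [wait]  node(4,3) S=130.5820 payoff=5.0480 vs cont=15.4028 → 15.4028 [wait]  node(4,4) S=163.1425 payoff=0.0000 vs cont=4.6992 → 4.6992 [wait]  ⇒ S*(4)=83.6595
t_3: node(3,0) S=74.8469 payoff=60.7831 vs cont=60.4019 → 60.7831 [stop]  node(3,1) S=93.5099 payoff=42.1201 vs cont=42.4266 → 42.4266 [wait]  node(3,2) S=116.8265 payoff=18.8035 vs cont=24.1592 → 24.1592 [wait]  node(3,3) S=145.9571 payoff=0.0000 vs cont=10.1846 → 10.1846 [wait]  ⇒ S*(3)=74.8469
t_2: node(2,0) S=83.6595 payoff=51.9705 vs cont=51.7374 → 51.9705 [stop]  node(2,1) S=104.5200 payoff=31.1100 vs cont=33.4755 → 33.4755 [wait]  node(2,2) S=130.5820 payoff=5.0480 vs cont=17.3350 → 17.3350 [wait]  ⇒ S*(2)=83.6595
t_1: node(1,0) S=93.5099 payoff=42.1201 vs cont=42.8826 → 42.8826 [wait]  node(1,1) S=116.8265 payoff=18.8035 vs cont=25.5779 → 25.5779 [wait]  ⇒ S*(1)=-
t_0: node(0,0) S=104.5200 payoff=31.1100 vs cont=34.3957 → 34.3957 [wait]  ⇒ S*(0)=-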